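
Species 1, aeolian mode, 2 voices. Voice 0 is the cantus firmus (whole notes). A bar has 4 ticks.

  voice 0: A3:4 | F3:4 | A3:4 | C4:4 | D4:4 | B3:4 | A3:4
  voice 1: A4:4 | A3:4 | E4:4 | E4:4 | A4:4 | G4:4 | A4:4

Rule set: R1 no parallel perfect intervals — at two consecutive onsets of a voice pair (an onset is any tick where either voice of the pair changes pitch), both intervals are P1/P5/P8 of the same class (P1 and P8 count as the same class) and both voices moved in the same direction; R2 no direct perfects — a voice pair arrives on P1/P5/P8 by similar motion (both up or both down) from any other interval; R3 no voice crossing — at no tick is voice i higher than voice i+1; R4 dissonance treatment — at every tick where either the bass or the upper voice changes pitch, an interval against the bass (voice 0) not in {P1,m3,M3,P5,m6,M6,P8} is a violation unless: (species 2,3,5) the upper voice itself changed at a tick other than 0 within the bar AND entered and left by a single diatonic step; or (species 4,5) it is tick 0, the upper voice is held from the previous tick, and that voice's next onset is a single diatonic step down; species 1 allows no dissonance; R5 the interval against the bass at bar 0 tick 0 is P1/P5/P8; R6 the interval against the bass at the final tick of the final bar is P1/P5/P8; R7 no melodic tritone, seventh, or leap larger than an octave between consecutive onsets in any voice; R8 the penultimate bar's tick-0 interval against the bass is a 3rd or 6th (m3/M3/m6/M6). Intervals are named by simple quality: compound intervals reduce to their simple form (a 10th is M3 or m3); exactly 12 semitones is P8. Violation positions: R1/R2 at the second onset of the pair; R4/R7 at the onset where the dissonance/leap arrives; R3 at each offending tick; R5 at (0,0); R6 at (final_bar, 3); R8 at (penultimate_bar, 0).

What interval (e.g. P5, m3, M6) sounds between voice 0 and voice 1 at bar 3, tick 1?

M3

voice 0=C4 voice 1=E4 -> M3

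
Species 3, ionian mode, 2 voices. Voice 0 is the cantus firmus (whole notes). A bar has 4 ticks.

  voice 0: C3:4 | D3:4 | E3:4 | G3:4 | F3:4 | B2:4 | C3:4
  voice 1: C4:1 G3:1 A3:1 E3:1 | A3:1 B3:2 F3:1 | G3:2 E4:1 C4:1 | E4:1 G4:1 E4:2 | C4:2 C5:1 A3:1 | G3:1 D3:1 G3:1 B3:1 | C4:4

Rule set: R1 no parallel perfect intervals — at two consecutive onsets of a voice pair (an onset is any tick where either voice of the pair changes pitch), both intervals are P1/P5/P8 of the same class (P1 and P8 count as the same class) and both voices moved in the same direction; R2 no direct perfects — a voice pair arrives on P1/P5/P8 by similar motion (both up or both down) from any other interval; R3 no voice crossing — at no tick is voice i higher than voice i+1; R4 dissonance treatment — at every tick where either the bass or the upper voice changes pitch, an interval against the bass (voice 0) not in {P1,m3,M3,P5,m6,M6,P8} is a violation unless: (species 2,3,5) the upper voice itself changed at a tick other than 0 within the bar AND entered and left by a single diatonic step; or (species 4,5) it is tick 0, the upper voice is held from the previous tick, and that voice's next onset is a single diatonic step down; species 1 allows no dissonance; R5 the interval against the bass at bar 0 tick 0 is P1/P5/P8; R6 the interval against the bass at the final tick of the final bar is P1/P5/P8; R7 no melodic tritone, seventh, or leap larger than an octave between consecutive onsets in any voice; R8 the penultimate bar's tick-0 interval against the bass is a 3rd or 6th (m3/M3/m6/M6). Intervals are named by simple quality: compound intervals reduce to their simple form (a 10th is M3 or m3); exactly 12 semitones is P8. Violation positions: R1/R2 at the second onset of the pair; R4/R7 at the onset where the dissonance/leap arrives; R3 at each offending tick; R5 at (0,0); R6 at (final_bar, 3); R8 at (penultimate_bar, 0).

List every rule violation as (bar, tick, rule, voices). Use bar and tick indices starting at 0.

(1, 0, R2, (0, 1))
(1, 3, R7, (1,))
(4, 0, R2, (0, 1))
(4, 3, R7, (1,))
(5, 0, R7, (0,))
(6, 0, R1, (0, 1))

bar 0: v0=C3 v1=C4 downbeat P8
bar 1: v0=D3 v1=A3 downbeat P5
bar 2: v0=E3 v1=G3 downbeat m3
bar 3: v0=G3 v1=E4 downbeat M6
bar 4: v0=F3 v1=C4 downbeat P5
bar 5: v0=B2 v1=G3 downbeat m6
bar 6: v0=C3 v1=C4 downbeat P8
  -> R2 @ bar 1 tick 0 v(0, 1): C3/E3 M3 -> D3/A3 P5 similar
  -> R7 @ bar 1 tick 3 v(1,): B3->F3 leap 6st
  -> R2 @ bar 4 tick 0 v(0, 1): G3/E4 M6 -> F3/C4 P5 similar
  -> R7 @ bar 4 tick 3 v(1,): C5->A3 leap 15st
  -> R7 @ bar 5 tick 0 v(0,): F3->B2 leap 6st
  -> R1 @ bar 6 tick 0 v(0, 1): B2/B3 P8 -> C3/C4 P8 similar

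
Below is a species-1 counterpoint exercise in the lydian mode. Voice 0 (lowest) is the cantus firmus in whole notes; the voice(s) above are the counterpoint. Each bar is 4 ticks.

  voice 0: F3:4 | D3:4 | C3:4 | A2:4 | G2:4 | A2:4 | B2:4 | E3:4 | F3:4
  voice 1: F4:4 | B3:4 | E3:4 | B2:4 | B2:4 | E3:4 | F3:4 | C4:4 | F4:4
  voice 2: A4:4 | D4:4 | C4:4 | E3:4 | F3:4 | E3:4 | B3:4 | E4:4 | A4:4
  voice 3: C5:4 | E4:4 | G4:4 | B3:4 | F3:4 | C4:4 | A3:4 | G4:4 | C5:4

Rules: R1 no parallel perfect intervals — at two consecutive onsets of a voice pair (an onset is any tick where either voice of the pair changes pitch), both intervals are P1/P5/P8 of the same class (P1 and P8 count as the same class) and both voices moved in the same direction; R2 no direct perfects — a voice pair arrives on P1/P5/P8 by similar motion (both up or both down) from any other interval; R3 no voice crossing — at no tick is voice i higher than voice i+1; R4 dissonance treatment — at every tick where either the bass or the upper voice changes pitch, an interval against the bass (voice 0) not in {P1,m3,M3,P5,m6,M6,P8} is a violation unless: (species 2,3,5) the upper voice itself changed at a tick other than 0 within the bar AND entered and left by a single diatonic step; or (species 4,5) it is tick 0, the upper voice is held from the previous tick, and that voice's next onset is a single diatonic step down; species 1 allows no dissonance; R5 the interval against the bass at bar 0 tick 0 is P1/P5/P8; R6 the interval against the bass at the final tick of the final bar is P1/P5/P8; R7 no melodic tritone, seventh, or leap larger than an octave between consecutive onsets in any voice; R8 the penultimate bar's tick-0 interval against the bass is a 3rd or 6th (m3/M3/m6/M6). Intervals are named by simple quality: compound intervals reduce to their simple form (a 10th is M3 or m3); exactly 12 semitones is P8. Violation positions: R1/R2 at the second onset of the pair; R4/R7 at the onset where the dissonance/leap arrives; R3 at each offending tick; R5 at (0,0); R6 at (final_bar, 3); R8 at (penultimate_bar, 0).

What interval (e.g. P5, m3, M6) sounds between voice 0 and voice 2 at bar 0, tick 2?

M3

voice 0=F3 voice 2=A4 -> M3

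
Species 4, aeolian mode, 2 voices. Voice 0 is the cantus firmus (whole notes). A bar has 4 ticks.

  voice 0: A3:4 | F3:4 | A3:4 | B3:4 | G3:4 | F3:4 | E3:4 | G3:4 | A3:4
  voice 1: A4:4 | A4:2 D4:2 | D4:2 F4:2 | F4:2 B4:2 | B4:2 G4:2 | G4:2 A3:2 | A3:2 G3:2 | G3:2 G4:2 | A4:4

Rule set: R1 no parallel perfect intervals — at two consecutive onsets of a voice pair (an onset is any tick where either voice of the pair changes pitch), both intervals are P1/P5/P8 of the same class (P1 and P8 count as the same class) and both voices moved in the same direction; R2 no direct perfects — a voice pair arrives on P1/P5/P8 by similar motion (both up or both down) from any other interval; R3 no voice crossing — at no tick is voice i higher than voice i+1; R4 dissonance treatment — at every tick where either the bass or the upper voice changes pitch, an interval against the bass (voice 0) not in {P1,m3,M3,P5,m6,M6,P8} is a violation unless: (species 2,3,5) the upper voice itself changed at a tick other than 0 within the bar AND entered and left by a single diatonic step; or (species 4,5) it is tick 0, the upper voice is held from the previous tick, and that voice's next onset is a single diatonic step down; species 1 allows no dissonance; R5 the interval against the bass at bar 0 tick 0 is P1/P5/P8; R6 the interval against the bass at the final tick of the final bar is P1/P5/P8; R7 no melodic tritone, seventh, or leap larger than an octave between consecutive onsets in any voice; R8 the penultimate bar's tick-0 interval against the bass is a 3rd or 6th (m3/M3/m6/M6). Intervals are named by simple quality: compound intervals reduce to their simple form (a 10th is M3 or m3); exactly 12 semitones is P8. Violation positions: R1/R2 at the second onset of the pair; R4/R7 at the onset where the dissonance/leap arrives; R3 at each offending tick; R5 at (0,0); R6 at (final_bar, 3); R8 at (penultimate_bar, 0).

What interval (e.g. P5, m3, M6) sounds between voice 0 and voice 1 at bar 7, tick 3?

P8

voice 0=G3 voice 1=G4 -> P8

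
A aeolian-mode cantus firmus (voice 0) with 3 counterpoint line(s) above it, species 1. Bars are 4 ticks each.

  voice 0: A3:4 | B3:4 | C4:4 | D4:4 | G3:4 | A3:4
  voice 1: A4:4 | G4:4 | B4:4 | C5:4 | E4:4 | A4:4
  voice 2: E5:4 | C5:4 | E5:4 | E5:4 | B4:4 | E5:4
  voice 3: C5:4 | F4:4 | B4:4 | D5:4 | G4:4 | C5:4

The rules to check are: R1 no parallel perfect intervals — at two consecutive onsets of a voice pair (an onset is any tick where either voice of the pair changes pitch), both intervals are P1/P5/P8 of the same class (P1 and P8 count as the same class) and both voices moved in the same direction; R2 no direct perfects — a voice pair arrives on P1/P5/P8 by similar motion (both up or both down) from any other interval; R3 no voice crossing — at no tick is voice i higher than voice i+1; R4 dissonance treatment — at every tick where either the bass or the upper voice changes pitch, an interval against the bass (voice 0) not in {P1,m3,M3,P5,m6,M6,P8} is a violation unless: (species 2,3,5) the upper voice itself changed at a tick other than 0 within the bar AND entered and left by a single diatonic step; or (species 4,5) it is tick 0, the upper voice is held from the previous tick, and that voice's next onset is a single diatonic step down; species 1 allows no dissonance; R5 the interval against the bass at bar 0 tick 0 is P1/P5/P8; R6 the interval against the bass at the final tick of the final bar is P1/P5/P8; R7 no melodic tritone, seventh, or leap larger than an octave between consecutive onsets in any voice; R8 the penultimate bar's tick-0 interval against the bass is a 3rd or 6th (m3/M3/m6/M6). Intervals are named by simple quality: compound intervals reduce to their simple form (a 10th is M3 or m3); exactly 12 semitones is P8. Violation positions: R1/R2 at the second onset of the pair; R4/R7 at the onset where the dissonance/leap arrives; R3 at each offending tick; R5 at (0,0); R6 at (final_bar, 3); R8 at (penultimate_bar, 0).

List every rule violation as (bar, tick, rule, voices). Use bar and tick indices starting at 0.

bar 0: v0=A3 v1=A4 v2=E5 v3=C5 downbeat m3
bar 1: v0=B3 v1=G4 v2=C5 v3=F4 downbeat TT
bar 2: v0=C4 v1=B4 v2=E5 v3=B4 downbeat M7
bar 3: v0=D4 v1=C5 v2=E5 v3=D5 downbeat P8
bar 4: v0=G3 v1=E4 v2=B4 v3=G4 downbeat P8
bar 5: v0=A3 v1=A4 v2=E5 v3=C5 downbeat m3
  -> R3 @ bar 0 tick 0 v(2, 3): E5 above C5
  -> R5 @ bar 0 tick 0 v(0, 3): opens on m3
  -> R3 @ bar 0 tick 1 v(2, 3): E5 above C5
  -> R3 @ bar 0 tick 2 v(2, 3): E5 above C5
  -> R3 @ bar 0 tick 3 v(2, 3): E5 above C5
  -> R2 @ bar 1 tick 0 v(2, 3): E5/C5 M3 -> C5/F4 P5 similar
  -> R3 @ bar 1 tick 0 v(2, 3): C5 above F4
  -> R4 @ bar 1 tick 0 v(0, 2): B3/C5 m2 untreated
  -> R4 @ bar 1 tick 0 v(0, 3): B3/F4 TT untreated
  -> R3 @ bar 1 tick 1 v(2, 3): C5 above F4
  -> R3 @ bar 1 tick 2 v(2, 3): C5 above F4
  -> R3 @ bar 1 tick 3 v(2, 3): C5 above F4
  -> R2 @ bar 2 tick 0 v(1, 3): G4/F4 M2 -> B4/B4 P1 similar
  -> R3 @ bar 2 tick 0 v(2, 3): E5 above B4
  -> R4 @ bar 2 tick 0 v(0, 1): C4/B4 M7 untreated
  -> R4 @ bar 2 tick 0 v(0, 3): C4/B4 M7 untreated
  -> R7 @ bar 2 tick 0 v(3,): F4->B4 leap 6st
  -> R3 @ bar 2 tick 1 v(2, 3): E5 above B4
  -> R3 @ bar 2 tick 2 v(2, 3): E5 above B4
  -> R3 @ bar 2 tick 3 v(2, 3): E5 above B4
  -> R2 @ bar 3 tick 0 v(0, 3): C4/B4 M7 -> D4/D5 P8 similar
  -> R3 @ bar 3 tick 0 v(2, 3): E5 above D5
  -> R4 @ bar 3 tick 0 v(0, 1): D4/C5 m7 untreated
  -> R4 @ bar 3 tick 0 v(0, 2): D4/E5 M2 untreated
  -> R3 @ bar 3 tick 1 v(2, 3): E5 above D5
  -> R3 @ bar 3 tick 2 v(2, 3): E5 above D5
  -> R3 @ bar 3 tick 3 v(2, 3): E5 above D5
  -> R1 @ bar 4 tick 0 v(0, 3): D4/D5 P8 -> G3/G4 P8 similar
  -> R2 @ bar 4 tick 0 v(1, 2): C5/E5 M3 -> E4/B4 P5 similar
  -> R3 @ bar 4 tick 0 v(2, 3): B4 above G4
  -> R8 @ bar 4 tick 0 v(0, 3): penult P8 not 3rd/6th
  -> R3 @ bar 4 tick 1 v(2, 3): B4 above G4
  -> R3 @ bar 4 tick 2 v(2, 3): B4 above G4
  -> R3 @ bar 4 tick 3 v(2, 3): B4 above G4
  -> R1 @ bar 5 tick 0 v(1, 2): E4/B4 P5 -> A4/E5 P5 similar
  -> R2 @ bar 5 tick 0 v(0, 1): G3/E4 M6 -> A3/A4 P8 similar
  -> R2 @ bar 5 tick 0 v(0, 2): G3/B4 M3 -> A3/E5 P5 similar
  -> R3 @ bar 5 tick 0 v(2, 3): E5 above C5
  -> R3 @ bar 5 tick 1 v(2, 3): E5 above C5
  -> R3 @ bar 5 tick 2 v(2, 3): E5 above C5
  -> R3 @ bar 5 tick 3 v(2, 3): E5 above C5
  -> R6 @ bar 5 tick 3 v(0, 3): closes on m3

(0, 0, R3, (2, 3))
(0, 0, R5, (0, 3))
(0, 1, R3, (2, 3))
(0, 2, R3, (2, 3))
(0, 3, R3, (2, 3))
(1, 0, R2, (2, 3))
(1, 0, R3, (2, 3))
(1, 0, R4, (0, 2))
(1, 0, R4, (0, 3))
(1, 1, R3, (2, 3))
(1, 2, R3, (2, 3))
(1, 3, R3, (2, 3))
(2, 0, R2, (1, 3))
(2, 0, R3, (2, 3))
(2, 0, R4, (0, 1))
(2, 0, R4, (0, 3))
(2, 0, R7, (3,))
(2, 1, R3, (2, 3))
(2, 2, R3, (2, 3))
(2, 3, R3, (2, 3))
(3, 0, R2, (0, 3))
(3, 0, R3, (2, 3))
(3, 0, R4, (0, 1))
(3, 0, R4, (0, 2))
(3, 1, R3, (2, 3))
(3, 2, R3, (2, 3))
(3, 3, R3, (2, 3))
(4, 0, R1, (0, 3))
(4, 0, R2, (1, 2))
(4, 0, R3, (2, 3))
(4, 0, R8, (0, 3))
(4, 1, R3, (2, 3))
(4, 2, R3, (2, 3))
(4, 3, R3, (2, 3))
(5, 0, R1, (1, 2))
(5, 0, R2, (0, 1))
(5, 0, R2, (0, 2))
(5, 0, R3, (2, 3))
(5, 1, R3, (2, 3))
(5, 2, R3, (2, 3))
(5, 3, R3, (2, 3))
(5, 3, R6, (0, 3))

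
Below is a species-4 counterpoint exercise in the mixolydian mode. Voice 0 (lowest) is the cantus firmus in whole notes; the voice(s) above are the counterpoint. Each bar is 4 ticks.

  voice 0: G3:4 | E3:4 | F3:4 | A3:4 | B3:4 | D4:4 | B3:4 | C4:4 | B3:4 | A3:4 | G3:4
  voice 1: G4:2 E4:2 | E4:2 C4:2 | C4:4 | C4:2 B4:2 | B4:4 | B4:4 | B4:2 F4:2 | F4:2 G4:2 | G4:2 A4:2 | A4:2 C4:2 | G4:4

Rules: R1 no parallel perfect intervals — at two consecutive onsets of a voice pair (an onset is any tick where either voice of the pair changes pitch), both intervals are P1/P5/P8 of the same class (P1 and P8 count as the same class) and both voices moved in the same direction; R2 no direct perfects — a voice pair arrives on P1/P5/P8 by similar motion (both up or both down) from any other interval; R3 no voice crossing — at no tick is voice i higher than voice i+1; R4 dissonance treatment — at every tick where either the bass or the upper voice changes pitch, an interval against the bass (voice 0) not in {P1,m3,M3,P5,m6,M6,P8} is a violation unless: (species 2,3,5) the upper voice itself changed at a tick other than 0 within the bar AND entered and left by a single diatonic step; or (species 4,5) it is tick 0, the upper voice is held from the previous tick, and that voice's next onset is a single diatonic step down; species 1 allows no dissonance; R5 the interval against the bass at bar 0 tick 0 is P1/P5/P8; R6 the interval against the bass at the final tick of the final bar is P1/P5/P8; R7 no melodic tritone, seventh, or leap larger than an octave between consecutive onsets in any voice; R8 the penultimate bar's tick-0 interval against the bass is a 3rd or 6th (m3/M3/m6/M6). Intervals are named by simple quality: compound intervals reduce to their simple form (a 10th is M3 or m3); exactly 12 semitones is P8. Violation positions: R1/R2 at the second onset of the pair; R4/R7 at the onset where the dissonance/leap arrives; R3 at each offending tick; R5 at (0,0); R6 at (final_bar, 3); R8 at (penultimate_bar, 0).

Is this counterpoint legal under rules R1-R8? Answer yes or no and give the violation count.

No (7 violations)

bar 0: v0=G3 v1=G4 (P8)
bar 1: v0=E3 v1=E4 (P8)
bar 2: v0=F3 v1=C4 (P5)
bar 3: v0=A3 v1=C4 (m3)
bar 4: v0=B3 v1=B4 (P8)
bar 5: v0=D4 v1=B4 (M6)
bar 6: v0=B3 v1=B4 (P8)
bar 7: v0=C4 v1=F4 (P4)
bar 8: v0=B3 v1=G4 (m6)
bar 9: v0=A3 v1=A4 (P8)
bar 10: v0=G3 v1=G4 (P8)
  R4 @ bar3.2: A3/B4 M2 untreated
  R7 @ bar3.2: C4->B4 leap 11st
  R4 @ bar6.2: B3/F4 TT untreated
  R7 @ bar6.2: B4->F4 leap 6st
  R4 @ bar7.0: C4/F4 P4 untreated
  R4 @ bar8.2: B3/A4 m7 untreated
  R8 @ bar9.0: penult P8 not 3rd/6th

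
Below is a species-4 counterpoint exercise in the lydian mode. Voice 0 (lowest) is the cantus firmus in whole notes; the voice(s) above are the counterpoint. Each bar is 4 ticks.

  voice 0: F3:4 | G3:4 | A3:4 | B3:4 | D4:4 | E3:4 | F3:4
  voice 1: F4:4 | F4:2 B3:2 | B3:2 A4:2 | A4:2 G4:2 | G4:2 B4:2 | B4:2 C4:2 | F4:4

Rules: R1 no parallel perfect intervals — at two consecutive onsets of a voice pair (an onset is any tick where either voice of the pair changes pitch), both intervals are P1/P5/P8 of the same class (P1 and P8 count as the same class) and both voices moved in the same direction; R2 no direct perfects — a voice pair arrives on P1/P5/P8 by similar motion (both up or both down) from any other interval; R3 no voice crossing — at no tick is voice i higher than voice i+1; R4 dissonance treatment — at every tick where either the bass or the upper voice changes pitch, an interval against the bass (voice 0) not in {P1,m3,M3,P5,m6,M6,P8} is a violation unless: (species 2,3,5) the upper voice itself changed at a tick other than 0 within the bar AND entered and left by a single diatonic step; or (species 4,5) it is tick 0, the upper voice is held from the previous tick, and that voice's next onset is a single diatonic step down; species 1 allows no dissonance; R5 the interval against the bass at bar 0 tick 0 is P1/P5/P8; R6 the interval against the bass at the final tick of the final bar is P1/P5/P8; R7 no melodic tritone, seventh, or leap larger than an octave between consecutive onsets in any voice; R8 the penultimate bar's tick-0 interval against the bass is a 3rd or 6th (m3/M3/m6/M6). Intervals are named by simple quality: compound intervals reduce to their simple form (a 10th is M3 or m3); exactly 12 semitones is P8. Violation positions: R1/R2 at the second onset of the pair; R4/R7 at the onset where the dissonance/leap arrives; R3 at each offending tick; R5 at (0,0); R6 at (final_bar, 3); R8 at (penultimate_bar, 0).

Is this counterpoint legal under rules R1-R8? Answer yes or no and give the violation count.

bar 0: v0=F3 v1=F4 (P8)
bar 1: v0=G3 v1=F4 (m7)
bar 2: v0=A3 v1=B3 (M2)
bar 3: v0=B3 v1=A4 (m7)
bar 4: v0=D4 v1=G4 (P4)
bar 5: v0=E3 v1=B4 (P5)
bar 6: v0=F3 v1=F4 (P8)
  R4 @ bar1.0: G3/F4 m7 untreated
  R7 @ bar1.2: F4->B3 leap 6st
  R4 @ bar2.0: A3/B3 M2 untreated
  R7 @ bar2.2: B3->A4 leap 10st
  R4 @ bar4.0: D4/G4 P4 untreated
  R7 @ bar5.0: D4->E3 leap 10st
  R8 @ bar5.0: penult P5 not 3rd/6th
  R7 @ bar5.2: B4->C4 leap 11st
  R2 @ bar6.0: E3/C4 m6 -> F3/F4 P8 similar

No (9 violations)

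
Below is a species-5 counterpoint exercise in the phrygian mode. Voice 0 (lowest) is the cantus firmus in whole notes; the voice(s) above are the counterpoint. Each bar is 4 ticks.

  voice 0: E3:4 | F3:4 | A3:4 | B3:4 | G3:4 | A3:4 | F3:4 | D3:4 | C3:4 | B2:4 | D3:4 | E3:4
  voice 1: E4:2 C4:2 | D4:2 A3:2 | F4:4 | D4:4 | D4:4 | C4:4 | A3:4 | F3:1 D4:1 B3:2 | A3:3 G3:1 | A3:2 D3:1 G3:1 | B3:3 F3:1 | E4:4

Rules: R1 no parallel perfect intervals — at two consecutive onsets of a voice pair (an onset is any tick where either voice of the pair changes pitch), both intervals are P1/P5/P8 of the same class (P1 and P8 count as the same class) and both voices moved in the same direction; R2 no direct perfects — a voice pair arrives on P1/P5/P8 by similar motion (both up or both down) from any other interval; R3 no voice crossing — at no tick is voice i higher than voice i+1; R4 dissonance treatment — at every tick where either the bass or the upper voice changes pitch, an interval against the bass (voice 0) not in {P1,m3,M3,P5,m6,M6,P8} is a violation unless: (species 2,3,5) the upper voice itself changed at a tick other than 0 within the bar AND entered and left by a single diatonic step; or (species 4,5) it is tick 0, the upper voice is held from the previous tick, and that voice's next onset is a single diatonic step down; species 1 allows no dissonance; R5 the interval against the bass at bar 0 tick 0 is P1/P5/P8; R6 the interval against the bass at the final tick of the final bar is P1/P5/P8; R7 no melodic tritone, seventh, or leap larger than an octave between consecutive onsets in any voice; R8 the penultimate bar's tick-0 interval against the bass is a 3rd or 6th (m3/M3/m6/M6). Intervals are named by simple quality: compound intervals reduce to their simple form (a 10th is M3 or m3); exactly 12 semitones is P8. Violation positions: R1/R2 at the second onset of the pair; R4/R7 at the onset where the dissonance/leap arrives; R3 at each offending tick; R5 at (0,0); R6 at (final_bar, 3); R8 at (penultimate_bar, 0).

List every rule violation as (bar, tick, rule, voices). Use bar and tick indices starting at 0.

bar 0: v0=E3 v1=E4 downbeat P8
bar 1: v0=F3 v1=D4 downbeat M6
bar 2: v0=A3 v1=F4 downbeat m6
bar 3: v0=B3 v1=D4 downbeat m3
bar 4: v0=G3 v1=D4 downbeat P5
bar 5: v0=A3 v1=C4 downbeat m3
bar 6: v0=F3 v1=A3 downbeat M3
bar 7: v0=D3 v1=F3 downbeat m3
bar 8: v0=C3 v1=A3 downbeat M6
bar 9: v0=B2 v1=A3 downbeat m7
bar 10: v0=D3 v1=B3 downbeat M6
bar 11: v0=E3 v1=E4 downbeat P8
  -> R4 @ bar 9 tick 0 v(0, 1): B2/A3 m7 untreated
  -> R7 @ bar 10 tick 3 v(1,): B3->F3 leap 6st
  -> R2 @ bar 11 tick 0 v(0, 1): D3/F3 m3 -> E3/E4 P8 similar
  -> R7 @ bar 11 tick 0 v(1,): F3->E4 leap 11st

(9, 0, R4, (0, 1))
(10, 3, R7, (1,))
(11, 0, R2, (0, 1))
(11, 0, R7, (1,))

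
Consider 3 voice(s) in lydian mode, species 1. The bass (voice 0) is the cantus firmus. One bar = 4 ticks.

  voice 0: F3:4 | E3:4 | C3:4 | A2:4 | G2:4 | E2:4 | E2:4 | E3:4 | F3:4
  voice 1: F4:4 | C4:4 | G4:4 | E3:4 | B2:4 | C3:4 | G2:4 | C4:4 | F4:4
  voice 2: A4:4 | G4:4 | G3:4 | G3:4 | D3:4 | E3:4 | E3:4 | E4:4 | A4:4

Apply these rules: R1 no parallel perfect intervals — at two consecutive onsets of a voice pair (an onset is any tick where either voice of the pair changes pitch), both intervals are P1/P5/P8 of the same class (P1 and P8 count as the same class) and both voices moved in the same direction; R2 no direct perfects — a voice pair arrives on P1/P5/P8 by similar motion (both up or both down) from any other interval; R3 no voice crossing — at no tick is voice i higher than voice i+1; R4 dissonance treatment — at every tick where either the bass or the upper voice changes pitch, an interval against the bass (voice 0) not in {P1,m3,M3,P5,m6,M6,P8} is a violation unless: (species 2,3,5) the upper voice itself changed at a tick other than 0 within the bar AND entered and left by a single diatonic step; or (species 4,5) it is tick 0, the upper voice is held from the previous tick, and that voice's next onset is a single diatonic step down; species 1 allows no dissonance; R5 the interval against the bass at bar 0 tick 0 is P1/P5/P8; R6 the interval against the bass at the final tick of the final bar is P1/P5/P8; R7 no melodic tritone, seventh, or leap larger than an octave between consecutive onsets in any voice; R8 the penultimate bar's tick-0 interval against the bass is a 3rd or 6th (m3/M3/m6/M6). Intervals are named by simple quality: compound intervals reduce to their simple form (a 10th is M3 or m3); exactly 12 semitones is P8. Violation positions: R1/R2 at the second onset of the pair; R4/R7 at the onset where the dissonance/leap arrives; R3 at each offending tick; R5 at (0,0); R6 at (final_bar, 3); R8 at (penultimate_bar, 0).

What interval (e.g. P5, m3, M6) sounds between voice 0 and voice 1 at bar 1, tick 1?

m6

voice 0=E3 voice 1=C4 -> m6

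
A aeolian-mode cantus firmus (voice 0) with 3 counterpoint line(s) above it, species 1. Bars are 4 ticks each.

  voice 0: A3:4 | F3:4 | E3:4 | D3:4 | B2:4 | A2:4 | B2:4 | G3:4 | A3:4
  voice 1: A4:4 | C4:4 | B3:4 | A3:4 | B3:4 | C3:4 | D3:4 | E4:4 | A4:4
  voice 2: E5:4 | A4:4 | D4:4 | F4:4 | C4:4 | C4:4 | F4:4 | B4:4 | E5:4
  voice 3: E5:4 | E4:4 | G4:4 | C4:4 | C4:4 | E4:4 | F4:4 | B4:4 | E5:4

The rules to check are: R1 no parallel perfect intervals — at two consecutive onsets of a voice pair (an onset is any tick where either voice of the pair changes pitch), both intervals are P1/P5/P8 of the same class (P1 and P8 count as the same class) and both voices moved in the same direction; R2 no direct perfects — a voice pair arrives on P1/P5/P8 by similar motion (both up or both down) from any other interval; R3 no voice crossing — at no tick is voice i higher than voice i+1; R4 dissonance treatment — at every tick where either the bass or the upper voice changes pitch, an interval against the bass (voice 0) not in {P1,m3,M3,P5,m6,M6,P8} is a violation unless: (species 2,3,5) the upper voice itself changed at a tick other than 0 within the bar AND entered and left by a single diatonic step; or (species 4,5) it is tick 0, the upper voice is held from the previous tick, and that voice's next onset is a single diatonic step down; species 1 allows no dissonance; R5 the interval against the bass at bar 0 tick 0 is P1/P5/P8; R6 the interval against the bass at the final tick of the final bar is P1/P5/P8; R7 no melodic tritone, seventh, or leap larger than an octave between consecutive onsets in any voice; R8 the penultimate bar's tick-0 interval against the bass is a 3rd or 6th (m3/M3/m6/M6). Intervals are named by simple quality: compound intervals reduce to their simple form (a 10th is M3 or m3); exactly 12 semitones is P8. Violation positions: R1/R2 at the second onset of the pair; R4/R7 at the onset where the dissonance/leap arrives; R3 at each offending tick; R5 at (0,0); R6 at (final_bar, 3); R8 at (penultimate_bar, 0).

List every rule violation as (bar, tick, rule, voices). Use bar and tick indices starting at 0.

(1, 0, R2, (0, 1))
(1, 0, R3, (2, 3))
(1, 0, R4, (0, 3))
(1, 1, R3, (2, 3))
(1, 2, R3, (2, 3))
(1, 3, R3, (2, 3))
(2, 0, R1, (0, 1))
(2, 0, R4, (0, 2))
(3, 0, R1, (0, 1))
(3, 0, R3, (2, 3))
(3, 0, R4, (0, 3))
(3, 1, R3, (2, 3))
(3, 2, R3, (2, 3))
(3, 3, R3, (2, 3))
(4, 0, R4, (0, 2))
(4, 0, R4, (0, 3))
(5, 0, R7, (1,))
(6, 0, R2, (2, 3))
(6, 0, R4, (0, 2))
(6, 0, R4, (0, 3))
(7, 0, R1, (2, 3))
(7, 0, R2, (1, 2))
(7, 0, R2, (1, 3))
(7, 0, R7, (1,))
(7, 0, R7, (2,))
(7, 0, R7, (3,))
(8, 0, R1, (1, 2))
(8, 0, R1, (1, 3))
(8, 0, R1, (2, 3))
(8, 0, R2, (0, 1))
(8, 0, R2, (0, 2))
(8, 0, R2, (0, 3))

bar 0: v0=A3 v1=A4 v2=E5 v3=E5 downbeat P5
bar 1: v0=F3 v1=C4 v2=A4 v3=E4 downbeat M7
bar 2: v0=E3 v1=B3 v2=D4 v3=G4 downbeat m3
bar 3: v0=D3 v1=A3 v2=F4 v3=C4 downbeat m7
bar 4: v0=B2 v1=B3 v2=C4 v3=C4 downbeat m2
bar 5: v0=A2 v1=C3 v2=C4 v3=E4 downbeat P5
bar 6: v0=B2 v1=D3 v2=F4 v3=F4 downbeat TT
bar 7: v0=G3 v1=E4 v2=B4 v3=B4 downbeat M3
bar 8: v0=A3 v1=A4 v2=E5 v3=E5 downbeat P5
  -> R2 @ bar 1 tick 0 v(0, 1): A3/A4 P8 -> F3/C4 P5 similar
  -> R3 @ bar 1 tick 0 v(2, 3): A4 above E4
  -> R4 @ bar 1 tick 0 v(0, 3): F3/E4 M7 untreated
  -> R3 @ bar 1 tick 1 v(2, 3): A4 above E4
  -> R3 @ bar 1 tick 2 v(2, 3): A4 above E4
  -> R3 @ bar 1 tick 3 v(2, 3): A4 above E4
  -> R1 @ bar 2 tick 0 v(0, 1): F3/C4 P5 -> E3/B3 P5 similar
  -> R4 @ bar 2 tick 0 v(0, 2): E3/D4 m7 untreated
  -> R1 @ bar 3 tick 0 v(0, 1): E3/B3 P5 -> D3/A3 P5 similar
  -> R3 @ bar 3 tick 0 v(2, 3): F4 above C4
  -> R4 @ bar 3 tick 0 v(0, 3): D3/C4 m7 untreated
  -> R3 @ bar 3 tick 1 v(2, 3): F4 above C4
  -> R3 @ bar 3 tick 2 v(2, 3): F4 above C4
  -> R3 @ bar 3 tick 3 v(2, 3): F4 above C4
  -> R4 @ bar 4 tick 0 v(0, 2): B2/C4 m2 untreated
  -> R4 @ bar 4 tick 0 v(0, 3): B2/C4 m2 untreated
  -> R7 @ bar 5 tick 0 v(1,): B3->C3 leap 11st
  -> R2 @ bar 6 tick 0 v(2, 3): C4/E4 M3 -> F4/F4 P1 similar
  -> R4 @ bar 6 tick 0 v(0, 2): B2/F4 TT untreated
  -> R4 @ bar 6 tick 0 v(0, 3): B2/F4 TT untreated
  -> R1 @ bar 7 tick 0 v(2, 3): F4/F4 P1 -> B4/B4 P1 similar
  -> R2 @ bar 7 tick 0 v(1, 2): D3/F4 m3 -> E4/B4 P5 similar
  -> R2 @ bar 7 tick 0 v(1, 3): D3/F4 m3 -> E4/B4 P5 similar
  -> R7 @ bar 7 tick 0 v(1,): D3->E4 leap 14st
  -> R7 @ bar 7 tick 0 v(2,): F4->B4 leap 6st
  -> R7 @ bar 7 tick 0 v(3,): F4->B4 leap 6st
  -> R1 @ bar 8 tick 0 v(1, 2): E4/B4 P5 -> A4/E5 P5 similar
  -> R1 @ bar 8 tick 0 v(1, 3): E4/B4 P5 -> A4/E5 P5 similar
  -> R1 @ bar 8 tick 0 v(2, 3): B4/B4 P1 -> E5/E5 P1 similar
  -> R2 @ bar 8 tick 0 v(0, 1): G3/E4 M6 -> A3/A4 P8 similar
  -> R2 @ bar 8 tick 0 v(0, 2): G3/B4 M3 -> A3/E5 P5 similar
  -> R2 @ bar 8 tick 0 v(0, 3): G3/B4 M3 -> A3/E5 P5 similar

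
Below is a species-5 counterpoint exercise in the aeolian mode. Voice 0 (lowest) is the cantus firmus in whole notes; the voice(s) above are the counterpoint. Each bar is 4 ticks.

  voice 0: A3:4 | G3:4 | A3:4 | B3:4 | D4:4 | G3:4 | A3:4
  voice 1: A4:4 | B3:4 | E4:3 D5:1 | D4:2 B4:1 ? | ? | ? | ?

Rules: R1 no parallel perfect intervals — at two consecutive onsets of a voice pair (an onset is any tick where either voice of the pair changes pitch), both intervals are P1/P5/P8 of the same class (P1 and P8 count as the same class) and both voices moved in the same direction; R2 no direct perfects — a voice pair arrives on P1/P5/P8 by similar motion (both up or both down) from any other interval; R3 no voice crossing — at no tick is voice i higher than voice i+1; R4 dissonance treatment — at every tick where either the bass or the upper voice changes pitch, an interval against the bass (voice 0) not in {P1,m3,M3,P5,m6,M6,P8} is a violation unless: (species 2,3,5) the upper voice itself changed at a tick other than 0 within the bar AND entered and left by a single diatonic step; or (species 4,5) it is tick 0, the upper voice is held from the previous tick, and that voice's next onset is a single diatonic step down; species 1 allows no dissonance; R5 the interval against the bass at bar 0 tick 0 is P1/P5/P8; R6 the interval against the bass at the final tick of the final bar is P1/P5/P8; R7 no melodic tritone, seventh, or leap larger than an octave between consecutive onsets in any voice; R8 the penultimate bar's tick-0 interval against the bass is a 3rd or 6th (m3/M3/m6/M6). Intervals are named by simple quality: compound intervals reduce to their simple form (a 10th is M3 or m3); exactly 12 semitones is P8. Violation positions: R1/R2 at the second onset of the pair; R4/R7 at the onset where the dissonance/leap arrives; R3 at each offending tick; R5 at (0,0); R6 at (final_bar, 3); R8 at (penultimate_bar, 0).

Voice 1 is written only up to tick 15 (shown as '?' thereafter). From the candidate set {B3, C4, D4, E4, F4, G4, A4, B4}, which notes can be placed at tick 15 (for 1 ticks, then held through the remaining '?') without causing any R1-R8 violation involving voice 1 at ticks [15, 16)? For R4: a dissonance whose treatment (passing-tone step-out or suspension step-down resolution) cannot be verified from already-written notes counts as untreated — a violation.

B3: legal
C4: violates R4,R7
D4: legal
E4: violates R4
F4: violates R4,R7
G4: legal
A4: violates R4
B4: legal

{B3, B4, D4, G4}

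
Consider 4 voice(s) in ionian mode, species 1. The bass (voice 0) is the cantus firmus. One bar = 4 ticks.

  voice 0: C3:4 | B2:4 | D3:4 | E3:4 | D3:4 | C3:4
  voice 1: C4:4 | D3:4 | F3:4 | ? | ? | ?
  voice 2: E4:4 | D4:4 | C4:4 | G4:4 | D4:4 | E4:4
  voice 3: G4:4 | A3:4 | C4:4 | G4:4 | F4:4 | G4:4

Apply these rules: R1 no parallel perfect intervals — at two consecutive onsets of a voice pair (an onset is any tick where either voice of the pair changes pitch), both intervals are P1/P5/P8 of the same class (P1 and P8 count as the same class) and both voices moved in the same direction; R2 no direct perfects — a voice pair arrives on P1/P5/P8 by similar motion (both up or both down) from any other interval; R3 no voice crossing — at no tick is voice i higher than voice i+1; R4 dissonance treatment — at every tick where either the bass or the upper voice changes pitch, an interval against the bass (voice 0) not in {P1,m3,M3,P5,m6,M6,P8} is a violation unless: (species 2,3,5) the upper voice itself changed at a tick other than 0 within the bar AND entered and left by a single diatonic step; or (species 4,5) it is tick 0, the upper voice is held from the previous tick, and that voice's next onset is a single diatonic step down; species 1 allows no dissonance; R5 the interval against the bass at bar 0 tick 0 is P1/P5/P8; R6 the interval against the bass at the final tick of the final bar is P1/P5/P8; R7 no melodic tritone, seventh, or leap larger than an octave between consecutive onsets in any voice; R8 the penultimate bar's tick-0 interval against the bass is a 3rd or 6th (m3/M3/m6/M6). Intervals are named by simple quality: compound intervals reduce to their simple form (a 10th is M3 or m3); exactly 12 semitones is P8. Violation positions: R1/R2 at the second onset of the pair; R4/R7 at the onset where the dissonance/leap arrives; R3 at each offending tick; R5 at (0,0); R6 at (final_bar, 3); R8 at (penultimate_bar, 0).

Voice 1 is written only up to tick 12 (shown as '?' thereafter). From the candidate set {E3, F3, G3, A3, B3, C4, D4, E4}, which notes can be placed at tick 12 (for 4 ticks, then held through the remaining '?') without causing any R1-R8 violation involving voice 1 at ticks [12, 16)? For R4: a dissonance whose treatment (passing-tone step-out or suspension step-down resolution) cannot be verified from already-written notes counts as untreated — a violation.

{E3}

E3: legal
F3: violates R4
G3: violates R2
A3: violates R4
B3: violates R2,R7
C4: violates R1
D4: violates R4
E4: violates R2,R7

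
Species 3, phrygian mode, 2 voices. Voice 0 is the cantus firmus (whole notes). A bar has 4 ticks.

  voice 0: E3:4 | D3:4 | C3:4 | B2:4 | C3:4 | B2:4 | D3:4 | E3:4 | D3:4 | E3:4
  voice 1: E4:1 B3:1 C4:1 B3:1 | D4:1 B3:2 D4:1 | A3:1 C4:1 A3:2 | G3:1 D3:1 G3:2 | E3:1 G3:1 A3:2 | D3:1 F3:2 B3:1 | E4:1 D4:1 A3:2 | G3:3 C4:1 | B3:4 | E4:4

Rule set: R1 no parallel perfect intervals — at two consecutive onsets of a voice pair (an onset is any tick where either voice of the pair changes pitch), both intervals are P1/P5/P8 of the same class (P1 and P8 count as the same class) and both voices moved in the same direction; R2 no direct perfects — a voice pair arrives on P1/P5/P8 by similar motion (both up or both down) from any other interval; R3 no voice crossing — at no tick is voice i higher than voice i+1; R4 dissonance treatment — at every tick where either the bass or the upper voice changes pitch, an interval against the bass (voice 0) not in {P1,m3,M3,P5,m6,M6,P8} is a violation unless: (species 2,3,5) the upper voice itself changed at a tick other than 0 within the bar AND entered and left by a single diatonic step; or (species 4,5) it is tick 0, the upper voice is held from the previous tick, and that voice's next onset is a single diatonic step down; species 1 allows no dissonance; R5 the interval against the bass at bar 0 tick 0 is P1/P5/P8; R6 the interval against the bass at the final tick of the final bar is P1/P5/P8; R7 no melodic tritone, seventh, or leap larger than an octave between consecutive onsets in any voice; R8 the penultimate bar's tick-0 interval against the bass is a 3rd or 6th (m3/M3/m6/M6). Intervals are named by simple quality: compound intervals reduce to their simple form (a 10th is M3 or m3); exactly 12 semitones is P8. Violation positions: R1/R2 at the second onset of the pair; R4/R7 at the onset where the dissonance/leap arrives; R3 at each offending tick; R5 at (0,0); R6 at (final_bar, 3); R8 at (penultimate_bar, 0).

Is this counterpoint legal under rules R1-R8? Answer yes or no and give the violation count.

No (4 violations)

bar 0: v0=E3 v1=E4 (P8)
bar 1: v0=D3 v1=D4 (P8)
bar 2: v0=C3 v1=A3 (M6)
bar 3: v0=B2 v1=G3 (m6)
bar 4: v0=C3 v1=E3 (M3)
bar 5: v0=B2 v1=D3 (m3)
bar 6: v0=D3 v1=E4 (M2)
bar 7: v0=E3 v1=G3 (m3)
bar 8: v0=D3 v1=B3 (M6)
bar 9: v0=E3 v1=E4 (P8)
  R4 @ bar5.1: B2/F3 TT untreated
  R7 @ bar5.3: F3->B3 leap 6st
  R4 @ bar6.0: D3/E4 M2 untreated
  R2 @ bar9.0: D3/B3 M6 -> E3/E4 P8 similar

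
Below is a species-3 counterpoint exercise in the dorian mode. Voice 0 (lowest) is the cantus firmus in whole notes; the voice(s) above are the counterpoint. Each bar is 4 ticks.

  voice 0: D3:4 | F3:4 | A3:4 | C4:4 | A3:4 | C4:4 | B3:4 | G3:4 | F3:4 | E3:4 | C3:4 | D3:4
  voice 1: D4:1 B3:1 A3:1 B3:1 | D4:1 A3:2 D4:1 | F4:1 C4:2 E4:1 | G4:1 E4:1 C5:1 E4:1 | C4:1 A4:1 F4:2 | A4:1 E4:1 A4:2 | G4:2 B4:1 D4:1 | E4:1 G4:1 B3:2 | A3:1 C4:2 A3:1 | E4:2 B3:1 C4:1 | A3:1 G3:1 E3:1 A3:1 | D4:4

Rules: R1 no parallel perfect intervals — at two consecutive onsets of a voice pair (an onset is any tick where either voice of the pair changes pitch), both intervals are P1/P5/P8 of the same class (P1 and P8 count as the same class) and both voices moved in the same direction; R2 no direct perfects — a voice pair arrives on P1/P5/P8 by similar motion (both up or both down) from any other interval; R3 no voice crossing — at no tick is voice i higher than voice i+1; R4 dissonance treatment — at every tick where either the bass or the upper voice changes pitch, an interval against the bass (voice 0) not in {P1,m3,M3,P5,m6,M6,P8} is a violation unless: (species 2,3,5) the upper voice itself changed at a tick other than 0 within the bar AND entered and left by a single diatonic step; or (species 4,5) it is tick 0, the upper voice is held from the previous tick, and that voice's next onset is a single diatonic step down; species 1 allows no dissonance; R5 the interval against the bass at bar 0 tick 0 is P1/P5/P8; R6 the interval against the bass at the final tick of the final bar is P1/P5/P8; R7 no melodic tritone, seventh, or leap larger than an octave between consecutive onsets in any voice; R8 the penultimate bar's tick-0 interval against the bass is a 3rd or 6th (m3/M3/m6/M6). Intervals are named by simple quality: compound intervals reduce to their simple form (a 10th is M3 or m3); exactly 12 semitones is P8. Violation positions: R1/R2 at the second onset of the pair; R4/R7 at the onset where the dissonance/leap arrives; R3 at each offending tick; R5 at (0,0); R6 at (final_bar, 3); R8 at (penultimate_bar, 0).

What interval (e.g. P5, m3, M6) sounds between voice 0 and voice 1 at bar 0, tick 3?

M6

voice 0=D3 voice 1=B3 -> M6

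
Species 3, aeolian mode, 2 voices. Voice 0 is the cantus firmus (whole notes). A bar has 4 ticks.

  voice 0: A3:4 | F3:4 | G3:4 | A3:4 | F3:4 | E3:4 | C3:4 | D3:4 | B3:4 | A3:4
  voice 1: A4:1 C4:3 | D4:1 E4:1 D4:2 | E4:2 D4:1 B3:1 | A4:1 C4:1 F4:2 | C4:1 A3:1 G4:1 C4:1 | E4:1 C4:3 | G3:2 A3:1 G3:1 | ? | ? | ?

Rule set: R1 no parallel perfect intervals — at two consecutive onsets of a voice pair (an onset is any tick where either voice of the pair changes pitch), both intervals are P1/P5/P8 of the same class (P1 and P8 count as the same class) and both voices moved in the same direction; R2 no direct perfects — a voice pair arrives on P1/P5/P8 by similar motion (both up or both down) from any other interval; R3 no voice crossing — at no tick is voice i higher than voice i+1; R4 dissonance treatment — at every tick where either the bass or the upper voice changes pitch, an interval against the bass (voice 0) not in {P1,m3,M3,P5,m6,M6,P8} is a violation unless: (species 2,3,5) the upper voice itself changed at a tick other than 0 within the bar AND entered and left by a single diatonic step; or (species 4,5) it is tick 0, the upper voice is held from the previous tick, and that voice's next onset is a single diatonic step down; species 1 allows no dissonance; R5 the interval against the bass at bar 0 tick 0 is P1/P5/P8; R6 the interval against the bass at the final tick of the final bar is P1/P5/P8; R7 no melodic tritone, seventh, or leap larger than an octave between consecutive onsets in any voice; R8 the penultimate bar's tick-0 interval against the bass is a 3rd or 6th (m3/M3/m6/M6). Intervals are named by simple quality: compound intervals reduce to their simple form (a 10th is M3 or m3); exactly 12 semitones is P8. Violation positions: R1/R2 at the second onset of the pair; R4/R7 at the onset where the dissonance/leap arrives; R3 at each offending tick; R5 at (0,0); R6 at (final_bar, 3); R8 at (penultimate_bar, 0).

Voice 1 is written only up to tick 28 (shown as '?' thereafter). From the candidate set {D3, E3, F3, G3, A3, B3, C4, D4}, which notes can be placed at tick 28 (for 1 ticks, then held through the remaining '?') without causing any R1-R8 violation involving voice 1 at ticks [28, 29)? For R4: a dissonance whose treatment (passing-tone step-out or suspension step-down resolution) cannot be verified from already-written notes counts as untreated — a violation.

{B3, D3, F3}

D3: legal
E3: violates R4
F3: legal
G3: violates R4
A3: violates R1
B3: legal
C4: violates R4
D4: violates R2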